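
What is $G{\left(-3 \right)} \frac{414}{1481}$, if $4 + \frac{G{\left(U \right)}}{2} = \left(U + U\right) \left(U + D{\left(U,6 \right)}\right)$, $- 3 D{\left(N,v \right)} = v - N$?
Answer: $\frac{26496}{1481} \approx 17.891$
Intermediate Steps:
$D{\left(N,v \right)} = - \frac{v}{3} + \frac{N}{3}$ ($D{\left(N,v \right)} = - \frac{v - N}{3} = - \frac{v}{3} + \frac{N}{3}$)
$G{\left(U \right)} = -8 + 4 U \left(-2 + \frac{4 U}{3}\right)$ ($G{\left(U \right)} = -8 + 2 \left(U + U\right) \left(U + \left(\left(- \frac{1}{3}\right) 6 + \frac{U}{3}\right)\right) = -8 + 2 \cdot 2 U \left(U + \left(-2 + \frac{U}{3}\right)\right) = -8 + 2 \cdot 2 U \left(-2 + \frac{4 U}{3}\right) = -8 + 4 U \left(-2 + \frac{4 U}{3}\right)$)
$G{\left(-3 \right)} \frac{414}{1481} = \left(-8 - -24 + \frac{16 \left(-3\right)^{2}}{3}\right) \frac{414}{1481} = \left(-8 + 24 + \frac{16}{3} \cdot 9\right) 414 \cdot \frac{1}{1481} = \left(-8 + 24 + 48\right) \frac{414}{1481} = 64 \cdot \frac{414}{1481} = \frac{26496}{1481}$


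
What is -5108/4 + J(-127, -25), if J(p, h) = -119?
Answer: -1396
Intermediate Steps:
-5108/4 + J(-127, -25) = -5108/4 - 119 = -5108*¼ - 119 = -1277 - 119 = -1396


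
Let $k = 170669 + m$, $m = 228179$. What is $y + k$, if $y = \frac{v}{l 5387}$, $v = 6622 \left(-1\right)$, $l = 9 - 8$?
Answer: $\frac{2148587554}{5387} \approx 3.9885 \cdot 10^{5}$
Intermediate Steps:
$l = 1$ ($l = 9 - 8 = 1$)
$v = -6622$
$k = 398848$ ($k = 170669 + 228179 = 398848$)
$y = - \frac{6622}{5387}$ ($y = - \frac{6622}{1 \cdot 5387} = - \frac{6622}{5387} \approx -1.2293$)
$y + k = - \frac{6622}{5387} + 398848 = \frac{2148587554}{5387}$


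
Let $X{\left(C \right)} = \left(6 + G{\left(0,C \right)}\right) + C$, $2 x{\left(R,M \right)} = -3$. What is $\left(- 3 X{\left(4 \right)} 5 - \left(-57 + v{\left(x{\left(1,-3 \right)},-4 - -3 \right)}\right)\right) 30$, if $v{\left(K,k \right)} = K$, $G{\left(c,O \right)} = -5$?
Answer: $-495$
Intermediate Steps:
$x{\left(R,M \right)} = - \frac{3}{2}$ ($x{\left(R,M \right)} = \frac{1}{2} \left(-3\right) = - \frac{3}{2}$)
$X{\left(C \right)} = 1 + C$ ($X{\left(C \right)} = \left(6 - 5\right) + C = 1 + C$)
$\left(- 3 X{\left(4 \right)} 5 - \left(-57 + v{\left(x{\left(1,-3 \right)},-4 - -3 \right)}\right)\right) 30 = \left(- 3 \left(1 + 4\right) 5 + \left(57 - - \frac{3}{2}\right)\right) 30 = \left(\left(-3\right) 5 \cdot 5 + \left(57 + \frac{3}{2}\right)\right) 30 = \left(\left(-15\right) 5 + \frac{117}{2}\right) 30 = \left(-75 + \frac{117}{2}\right) 30 = \left(- \frac{33}{2}\right) 30 = -495$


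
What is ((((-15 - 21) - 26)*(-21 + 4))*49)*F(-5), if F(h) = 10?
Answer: 516460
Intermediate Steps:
((((-15 - 21) - 26)*(-21 + 4))*49)*F(-5) = ((((-15 - 21) - 26)*(-21 + 4))*49)*10 = (((-36 - 26)*(-17))*49)*10 = (-62*(-17)*49)*10 = (1054*49)*10 = 51646*10 = 516460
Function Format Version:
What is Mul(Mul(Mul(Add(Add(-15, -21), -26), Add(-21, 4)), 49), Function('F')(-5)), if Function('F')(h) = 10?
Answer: 516460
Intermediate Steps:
Mul(Mul(Mul(Add(Add(-15, -21), -26), Add(-21, 4)), 49), Function('F')(-5)) = Mul(Mul(Mul(Add(Add(-15, -21), -26), Add(-21, 4)), 49), 10) = Mul(Mul(Mul(Add(-36, -26), -17), 49), 10) = Mul(Mul(Mul(-62, -17), 49), 10) = Mul(Mul(1054, 49), 10) = Mul(51646, 10) = 516460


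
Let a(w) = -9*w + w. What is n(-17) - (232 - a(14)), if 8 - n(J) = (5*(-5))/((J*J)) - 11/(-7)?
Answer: -682732/2023 ≈ -337.48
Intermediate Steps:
a(w) = -8*w
n(J) = 45/7 + 25/J² (n(J) = 8 - ((5*(-5))/((J*J)) - 11/(-7)) = 8 - (-25/J² - 11*(-⅐)) = 8 - (-25/J² + 11/7) = 8 - (11/7 - 25/J²) = 8 + (-11/7 + 25/J²) = 45/7 + 25/J²)
n(-17) - (232 - a(14)) = (45/7 + 25/(-17)²) - (232 - (-8)*14) = (45/7 + 25*(1/289)) - (232 - 1*(-112)) = (45/7 + 25/289) - (232 + 112) = 13180/2023 - 1*344 = 13180/2023 - 344 = -682732/2023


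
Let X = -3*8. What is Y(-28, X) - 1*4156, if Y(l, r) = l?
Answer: -4184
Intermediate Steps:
X = -24
Y(-28, X) - 1*4156 = -28 - 1*4156 = -28 - 4156 = -4184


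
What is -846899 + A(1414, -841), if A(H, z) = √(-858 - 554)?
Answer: -846899 + 2*I*√353 ≈ -8.469e+5 + 37.577*I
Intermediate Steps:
A(H, z) = 2*I*√353 (A(H, z) = √(-1412) = 2*I*√353)
-846899 + A(1414, -841) = -846899 + 2*I*√353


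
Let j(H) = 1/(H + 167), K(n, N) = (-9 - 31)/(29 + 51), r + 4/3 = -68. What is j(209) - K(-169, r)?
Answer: 189/376 ≈ 0.50266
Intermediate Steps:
r = -208/3 (r = -4/3 - 68 = -208/3 ≈ -69.333)
K(n, N) = -½ (K(n, N) = -40/80 = -40*1/80 = -½)
j(H) = 1/(167 + H)
j(209) - K(-169, r) = 1/(167 + 209) - 1*(-½) = 1/376 + ½ = 189/376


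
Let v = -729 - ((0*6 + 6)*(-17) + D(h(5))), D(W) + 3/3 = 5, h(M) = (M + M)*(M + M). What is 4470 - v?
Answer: 5101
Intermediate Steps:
h(M) = 4*M² (h(M) = (2*M)*(2*M) = 4*M²)
D(W) = 4 (D(W) = -1 + 5 = 4)
v = -631 (v = -729 - ((0*6 + 6)*(-17) + 4) = -729 - ((0 + 6)*(-17) + 4) = -729 - (6*(-17) + 4) = -729 - (-102 + 4) = -729 - 1*(-98) = -729 + 98 = -631)
4470 - v = 4470 - 1*(-631) = 4470 + 631 = 5101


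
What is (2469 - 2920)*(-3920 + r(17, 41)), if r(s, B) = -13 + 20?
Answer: 1764763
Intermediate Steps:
r(s, B) = 7
(2469 - 2920)*(-3920 + r(17, 41)) = (2469 - 2920)*(-3920 + 7) = -451*(-3913) = 1764763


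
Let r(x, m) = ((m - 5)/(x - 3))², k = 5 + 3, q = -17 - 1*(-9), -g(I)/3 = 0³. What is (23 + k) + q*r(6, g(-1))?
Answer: 79/9 ≈ 8.7778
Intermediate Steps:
g(I) = 0 (g(I) = -3*0³ = -3*0 = 0)
q = -8 (q = -17 + 9 = -8)
k = 8
r(x, m) = (-5 + m)²/(-3 + x)² (r(x, m) = ((-5 + m)/(-3 + x))² = (-5 + m)²/(-3 + x)²)
(23 + k) + q*r(6, g(-1)) = (23 + 8) - 8*(-5 + 0)²/(-3 + 6)² = 31 - 8*(-5)²/3² = 31 - 200/9 = 79/9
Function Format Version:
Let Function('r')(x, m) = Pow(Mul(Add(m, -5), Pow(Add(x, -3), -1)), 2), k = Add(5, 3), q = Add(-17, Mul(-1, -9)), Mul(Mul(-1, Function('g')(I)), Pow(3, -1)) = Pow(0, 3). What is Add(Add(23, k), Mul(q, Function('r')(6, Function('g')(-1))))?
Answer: Rational(79, 9) ≈ 8.7778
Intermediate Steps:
Function('g')(I) = 0 (Function('g')(I) = Mul(-3, Pow(0, 3)) = Mul(-3, 0) = 0)
q = -8 (q = Add(-17, 9) = -8)
k = 8
Function('r')(x, m) = Mul(Pow(Add(-5, m), 2), Pow(Add(-3, x), -2)) (Function('r')(x, m) = Pow(Mul(Add(-5, m), Pow(Add(-3, x), -1)), 2) = Pow(Mul(Pow(Add(-3, x), -1), Add(-5, m)), 2) = Mul(Pow(Add(-5, m), 2), Pow(Add(-3, x), -2)))
Add(Add(23, k), Mul(q, Function('r')(6, Function('g')(-1)))) = Add(Add(23, 8), Mul(-8, Mul(Pow(Add(-5, 0), 2), Pow(Add(-3, 6), -2)))) = Add(31, Mul(-8, Mul(Pow(-5, 2), Pow(3, -2)))) = Add(31, Mul(-8, Mul(25, Rational(1, 9)))) = Add(31, Mul(-8, Rational(25, 9))) = Add(31, Rational(-200, 9)) = Rational(79, 9)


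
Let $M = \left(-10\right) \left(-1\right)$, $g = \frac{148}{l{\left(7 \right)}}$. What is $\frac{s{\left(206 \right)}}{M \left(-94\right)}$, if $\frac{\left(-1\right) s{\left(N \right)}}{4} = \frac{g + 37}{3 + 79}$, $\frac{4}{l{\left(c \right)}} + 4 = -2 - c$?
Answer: $- \frac{222}{9635} \approx -0.023041$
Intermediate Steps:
$l{\left(c \right)} = \frac{4}{-6 - c}$ ($l{\left(c \right)} = \frac{4}{-4 - \left(2 + c\right)} = \frac{4}{-6 - c}$)
$g = -481$ ($g = \frac{148}{\left(-4\right) \frac{1}{6 + 7}} = \frac{148}{\left(-4\right) \frac{1}{13}} = \frac{148}{- \frac{4}{13}} = 148 \left(- \frac{13}{4}\right) = -481$)
$s{\left(N \right)} = \frac{888}{41}$ ($s{\left(N \right)} = - 4 \frac{-481 + 37}{3 + 79} = - 4 \left(- \frac{444}{82}\right) = - 4 \left(\left(-444\right) \frac{1}{82}\right) = \left(-4\right) \left(- \frac{222}{41}\right) = \frac{888}{41}$)
$M = 10$
$\frac{s{\left(206 \right)}}{M \left(-94\right)} = \frac{888}{41 \cdot 10 \left(-94\right)} = \frac{888}{41 \left(-940\right)} = \frac{888}{41} \left(- \frac{1}{940}\right) = - \frac{222}{9635}$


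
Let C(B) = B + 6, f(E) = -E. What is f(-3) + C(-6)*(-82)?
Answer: 3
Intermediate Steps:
C(B) = 6 + B
f(-3) + C(-6)*(-82) = -1*(-3) + (6 - 6)*(-82) = 3 + 0*(-82) = 3 + 0 = 3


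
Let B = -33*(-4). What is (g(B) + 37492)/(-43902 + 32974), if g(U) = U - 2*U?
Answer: -2335/683 ≈ -3.4187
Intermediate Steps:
B = 132
g(U) = -U
(g(B) + 37492)/(-43902 + 32974) = (-1*132 + 37492)/(-43902 + 32974) = (-132 + 37492)/(-10928) = 37360*(-1/10928) = -2335/683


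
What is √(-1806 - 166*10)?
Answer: I*√3466 ≈ 58.873*I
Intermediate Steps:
√(-1806 - 166*10) = √(-1806 - 1660) = √(-3466) = I*√3466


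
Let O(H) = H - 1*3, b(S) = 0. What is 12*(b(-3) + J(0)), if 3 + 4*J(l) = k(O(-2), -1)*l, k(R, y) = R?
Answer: -9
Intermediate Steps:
O(H) = -3 + H (O(H) = H - 3 = -3 + H)
J(l) = -¾ - 5*l/4 (J(l) = -¾ + ((-3 - 2)*l)/4 = -¾ + (-5*l)/4 = -¾ - 5*l/4)
12*(b(-3) + J(0)) = 12*(0 + (-¾ - 5/4*0)) = 12*(0 + (-¾ + 0)) = 12*(0 - ¾) = 12*(-¾) = -9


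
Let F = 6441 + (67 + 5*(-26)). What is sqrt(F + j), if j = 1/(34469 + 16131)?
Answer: sqrt(163299761306)/5060 ≈ 79.862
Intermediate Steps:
j = 1/50600 ≈ 1.9763e-5
F = 6378 (F = 6441 + (67 - 130) = 6441 - 63 = 6378)
sqrt(F + j) = sqrt(6378 + 1/50600) = sqrt(322726801/50600) = sqrt(163299761306)/5060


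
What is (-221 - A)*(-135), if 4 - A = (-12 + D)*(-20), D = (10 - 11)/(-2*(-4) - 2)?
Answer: -2475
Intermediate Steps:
D = -1/6 (D = -1/(8 - 2) = -1/6 ≈ -0.16667)
A = -718/3 (A = 4 - (-12 - 1/6)*(-20) = 4 - (-73)*(-20)/6 = 4 - 1*730/3 = 4 - 730/3 = -718/3 ≈ -239.33)
(-221 - A)*(-135) = (-221 - 1*(-718/3))*(-135) = (-221 + 718/3)*(-135) = (55/3)*(-135) = -2475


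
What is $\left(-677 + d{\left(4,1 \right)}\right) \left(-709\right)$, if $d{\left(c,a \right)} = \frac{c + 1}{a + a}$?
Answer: $\frac{956441}{2} \approx 4.7822 \cdot 10^{5}$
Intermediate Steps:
$d{\left(c,a \right)} = \frac{1 + c}{2 a}$
$\left(-677 + d{\left(4,1 \right)}\right) \left(-709\right) = \left(-677 + \frac{1 + 4}{2 \cdot 1}\right) \left(-709\right) = \left(-677 + \frac{1}{2} \cdot 1 \cdot 5\right) \left(-709\right) = \left(-677 + \frac{5}{2}\right) \left(-709\right) = \left(- \frac{1349}{2}\right) \left(-709\right) = \frac{956441}{2}$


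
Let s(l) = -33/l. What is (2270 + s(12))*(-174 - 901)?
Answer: -9749175/4 ≈ -2.4373e+6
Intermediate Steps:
(2270 + s(12))*(-174 - 901) = (2270 - 33/12)*(-174 - 901) = (2270 - 33*1/12)*(-1075) = (2270 - 11/4)*(-1075) = (9069/4)*(-1075) = -9749175/4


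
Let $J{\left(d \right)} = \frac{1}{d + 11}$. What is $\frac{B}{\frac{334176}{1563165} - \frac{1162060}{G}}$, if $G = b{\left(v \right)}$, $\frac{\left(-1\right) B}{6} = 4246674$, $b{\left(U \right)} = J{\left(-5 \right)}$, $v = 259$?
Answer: $\frac{144309829635}{39488944874} \approx 3.6544$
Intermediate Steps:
$J{\left(d \right)} = \frac{1}{11 + d}$
$b{\left(U \right)} = \frac{1}{6}$ ($b{\left(U \right)} = \frac{1}{11 - 5} = \frac{1}{6}$)
$B = -25480044$ ($B = \left(-6\right) 4246674 = -25480044$)
$G = \frac{1}{6} \approx 0.16667$
$\frac{B}{\frac{334176}{1563165} - \frac{1162060}{G}} = - \frac{25480044}{\frac{334176}{1563165} - 1162060 \frac{1}{\frac{1}{6}}} = - \frac{25480044}{334176 \cdot \frac{1}{1563165} - 6972360} = - \frac{25480044}{\frac{111392}{521055} - 6972360} = - \frac{25480044}{- \frac{3632982928408}{521055}} = \left(-25480044\right) \left(- \frac{521055}{3632982928408}\right) = \frac{144309829635}{39488944874}$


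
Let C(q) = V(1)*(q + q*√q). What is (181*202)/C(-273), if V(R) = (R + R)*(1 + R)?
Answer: -18281/149604 + 18281*I*√273/149604 ≈ -0.1222 + 2.019*I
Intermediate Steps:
V(R) = 2*R*(1 + R) (V(R) = (2*R)*(1 + R) = 2*R*(1 + R))
C(q) = 4*q + 4*q^(3/2) (C(q) = (2*1*(1 + 1))*(q + q*√q) = (2*1*2)*(q + q^(3/2)) = 4*(q + q^(3/2)) = 4*q + 4*q^(3/2))
(181*202)/C(-273) = (181*202)/(4*(-273) + 4*(-273)^(3/2)) = 36562/(-1092 + 4*(-273*I*√273)) = 36562/(-1092 - 1092*I*√273)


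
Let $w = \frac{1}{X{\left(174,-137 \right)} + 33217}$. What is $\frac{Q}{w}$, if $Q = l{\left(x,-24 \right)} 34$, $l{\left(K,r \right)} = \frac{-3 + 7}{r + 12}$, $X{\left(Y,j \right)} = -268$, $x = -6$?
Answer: $-373422$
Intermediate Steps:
$l{\left(K,r \right)} = \frac{4}{12 + r}$
$Q = - \frac{34}{3}$ ($Q = \frac{4}{12 - 24} \cdot 34 = \frac{4}{-12} \cdot 34 = 4 \left(- \frac{1}{12}\right) 34 = \left(- \frac{1}{3}\right) 34 = - \frac{34}{3} \approx -11.333$)
$w = \frac{1}{32949}$ ($w = \frac{1}{-268 + 33217} = \frac{1}{32949} \approx 3.035 \cdot 10^{-5}$)
$\frac{Q}{w} = - \frac{34 \frac{1}{\frac{1}{32949}}}{3} = \left(- \frac{34}{3}\right) 32949 = -373422$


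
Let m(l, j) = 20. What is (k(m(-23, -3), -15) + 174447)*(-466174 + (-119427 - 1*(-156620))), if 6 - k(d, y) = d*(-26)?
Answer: -75060092513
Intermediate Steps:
k(d, y) = 6 + 26*d (k(d, y) = 6 - d*(-26) = 6 - (-26)*d = 6 + 26*d)
(k(m(-23, -3), -15) + 174447)*(-466174 + (-119427 - 1*(-156620))) = ((6 + 26*20) + 174447)*(-466174 + (-119427 - 1*(-156620))) = ((6 + 520) + 174447)*(-466174 + (-119427 + 156620)) = (526 + 174447)*(-466174 + 37193) = 174973*(-428981) = -75060092513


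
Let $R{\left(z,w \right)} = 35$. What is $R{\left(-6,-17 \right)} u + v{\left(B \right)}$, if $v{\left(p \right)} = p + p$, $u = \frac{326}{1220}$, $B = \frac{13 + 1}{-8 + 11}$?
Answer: $\frac{6839}{366} \approx 18.686$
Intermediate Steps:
$B = \frac{14}{3} \approx 4.6667$
$u = \frac{163}{610}$ ($u = 326 \cdot \frac{1}{1220} = \frac{163}{610} \approx 0.26721$)
$v{\left(p \right)} = 2 p$
$R{\left(-6,-17 \right)} u + v{\left(B \right)} = 35 \cdot \frac{163}{610} + 2 \cdot \frac{14}{3} = \frac{1141}{122} + \frac{28}{3} = \frac{6839}{366}$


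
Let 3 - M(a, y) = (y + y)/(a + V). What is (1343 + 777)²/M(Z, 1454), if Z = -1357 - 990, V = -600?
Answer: 13244996800/11749 ≈ 1.1273e+6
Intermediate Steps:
Z = -2347
M(a, y) = 3 - 2*y/(-600 + a) (M(a, y) = 3 - (y + y)/(a - 600) = 3 - 2*y/(-600 + a))
(1343 + 777)²/M(Z, 1454) = (1343 + 777)²/(((-1800 - 2*1454 + 3*(-2347))/(-600 - 2347))) = 2120²/(((-1800 - 2908 - 7041)/(-2947))) = 4494400/((-1/2947*(-11749))) = 4494400/(11749/2947) = 4494400*(2947/11749) = 13244996800/11749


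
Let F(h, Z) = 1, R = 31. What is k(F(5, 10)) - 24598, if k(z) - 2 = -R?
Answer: -24627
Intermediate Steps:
k(z) = -29 (k(z) = 2 - 1*31 = 2 - 31 = -29)
k(F(5, 10)) - 24598 = -29 - 24598 = -24627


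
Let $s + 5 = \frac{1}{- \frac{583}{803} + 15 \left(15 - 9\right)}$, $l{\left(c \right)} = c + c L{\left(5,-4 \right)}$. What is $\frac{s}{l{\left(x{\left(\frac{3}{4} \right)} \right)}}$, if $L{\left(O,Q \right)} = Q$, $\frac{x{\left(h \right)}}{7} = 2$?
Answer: $\frac{16256}{136857} \approx 0.11878$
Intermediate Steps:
$x{\left(h \right)} = 14$ ($x{\left(h \right)} = 7 \cdot 2 = 14$)
$l{\left(c \right)} = - 3 c$ ($l{\left(c \right)} = c + c \left(-4\right) = c - 4 c = - 3 c$)
$s = - \frac{32512}{6517}$ ($s = -5 + \frac{1}{- \frac{583}{803} + 15 \left(15 - 9\right)} = -5 + \frac{1}{\left(-583\right) \frac{1}{803} + 15 \cdot 6} = -5 + \frac{1}{- \frac{53}{73} + 90} = -5 + \frac{1}{\frac{6517}{73}} = -5 + \frac{73}{6517} = - \frac{32512}{6517} \approx -4.9888$)
$\frac{s}{l{\left(x{\left(\frac{3}{4} \right)} \right)}} = - \frac{32512}{6517 \left(\left(-3\right) 14\right)} = - \frac{32512}{6517 \left(-42\right)} = \left(- \frac{32512}{6517}\right) \left(- \frac{1}{42}\right) = \frac{16256}{136857}$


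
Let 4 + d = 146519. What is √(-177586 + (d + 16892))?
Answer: I*√14179 ≈ 119.08*I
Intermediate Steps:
d = 146515 (d = -4 + 146519 = 146515)
√(-177586 + (d + 16892)) = √(-177586 + (146515 + 16892)) = √(-177586 + 163407) = √(-14179) = I*√14179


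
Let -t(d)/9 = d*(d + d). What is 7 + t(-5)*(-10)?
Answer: 4507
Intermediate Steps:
t(d) = -18*d² (t(d) = -9*d*(d + d) = -9*d*2*d = -18*d²)
7 + t(-5)*(-10) = 7 - 18*(-5)²*(-10) = 7 - 18*25*(-10) = 7 - 450*(-10) = 7 + 4500 = 4507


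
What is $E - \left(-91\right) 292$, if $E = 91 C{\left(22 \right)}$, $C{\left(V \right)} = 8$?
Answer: $27300$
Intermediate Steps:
$E = 728$ ($E = 91 \cdot 8 = 728$)
$E - \left(-91\right) 292 = 728 - \left(-91\right) 292 = 728 - -26572 = 728 + 26572 = 27300$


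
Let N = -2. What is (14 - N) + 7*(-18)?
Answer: -110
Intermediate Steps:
(14 - N) + 7*(-18) = (14 - 1*(-2)) + 7*(-18) = (14 + 2) - 126 = 16 - 126 = -110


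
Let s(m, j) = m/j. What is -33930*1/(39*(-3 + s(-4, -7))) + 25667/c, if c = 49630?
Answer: 302683039/843710 ≈ 358.75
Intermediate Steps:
-33930*1/(39*(-3 + s(-4, -7))) + 25667/c = -33930*1/(39*(-3 - 4/(-7))) + 25667/49630 = -33930*1/(39*(-3 - 4*(-1/7))) + 25667*(1/49630) = -33930*1/(39*(-3 + 4/7)) + 25667/49630 = -33930/((-17/7*39)) + 25667/49630 = -33930/(-663/7) + 25667/49630 = -33930*(-7/663) + 25667/49630 = 6090/17 + 25667/49630 = 302683039/843710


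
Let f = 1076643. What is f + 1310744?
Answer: 2387387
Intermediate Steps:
f + 1310744 = 1076643 + 1310744 = 2387387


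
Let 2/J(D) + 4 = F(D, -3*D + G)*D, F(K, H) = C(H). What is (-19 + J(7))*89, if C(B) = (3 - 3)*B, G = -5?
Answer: -3471/2 ≈ -1735.5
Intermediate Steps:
C(B) = 0 (C(B) = 0*B = 0)
F(K, H) = 0
J(D) = -½ (J(D) = 2/(-4 + 0*D) = 2/(-4 + 0) = 2/(-4) = 2*(-¼) = -½)
(-19 + J(7))*89 = (-19 - ½)*89 = -39/2*89 = -3471/2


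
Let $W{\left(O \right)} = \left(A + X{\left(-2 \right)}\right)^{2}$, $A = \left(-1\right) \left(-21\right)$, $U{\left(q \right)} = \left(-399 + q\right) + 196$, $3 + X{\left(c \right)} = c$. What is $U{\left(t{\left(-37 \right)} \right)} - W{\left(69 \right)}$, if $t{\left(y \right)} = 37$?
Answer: $-422$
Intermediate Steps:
$X{\left(c \right)} = -3 + c$
$U{\left(q \right)} = -203 + q$
$A = 21$
$W{\left(O \right)} = 256$ ($W{\left(O \right)} = \left(21 - 5\right)^{2} = 16^{2} = 256$)
$U{\left(t{\left(-37 \right)} \right)} - W{\left(69 \right)} = \left(-203 + 37\right) - 256 = -166 - 256 = -422$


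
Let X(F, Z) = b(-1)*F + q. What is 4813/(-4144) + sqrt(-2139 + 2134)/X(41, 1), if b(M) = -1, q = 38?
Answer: -4813/4144 - I*sqrt(5)/3 ≈ -1.1614 - 0.74536*I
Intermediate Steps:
X(F, Z) = 38 - F (X(F, Z) = -F + 38 = 38 - F)
4813/(-4144) + sqrt(-2139 + 2134)/X(41, 1) = 4813/(-4144) + sqrt(-2139 + 2134)/(38 - 1*41) = 4813*(-1/4144) + sqrt(-5)/(38 - 41) = -4813/4144 + (I*sqrt(5))/(-3) = -4813/4144 + (I*sqrt(5))*(-1/3) = -4813/4144 - I*sqrt(5)/3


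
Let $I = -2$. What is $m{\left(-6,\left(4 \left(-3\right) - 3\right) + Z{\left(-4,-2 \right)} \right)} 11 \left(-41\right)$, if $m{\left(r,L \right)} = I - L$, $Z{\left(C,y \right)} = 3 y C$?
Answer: $4961$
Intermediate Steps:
$Z{\left(C,y \right)} = 3 C y$
$m{\left(r,L \right)} = -2 - L$
$m{\left(-6,\left(4 \left(-3\right) - 3\right) + Z{\left(-4,-2 \right)} \right)} 11 \left(-41\right) = \left(-2 - \left(\left(4 \left(-3\right) - 3\right) + 3 \left(-4\right) \left(-2\right)\right)\right) 11 \left(-41\right) = \left(-2 - \left(\left(-12 - 3\right) + 24\right)\right) 11 \left(-41\right) = \left(-2 - \left(-15 + 24\right)\right) 11 \left(-41\right) = \left(-2 - 9\right) 11 \left(-41\right) = \left(-11\right) 11 \left(-41\right) = \left(-121\right) \left(-41\right) = 4961$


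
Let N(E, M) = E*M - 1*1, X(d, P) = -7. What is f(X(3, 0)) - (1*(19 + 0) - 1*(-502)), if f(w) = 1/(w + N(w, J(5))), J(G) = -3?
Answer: -6772/13 ≈ -520.92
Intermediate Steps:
N(E, M) = -1 + E*M (N(E, M) = E*M - 1 = -1 + E*M)
f(w) = 1/(-1 - 2*w) (f(w) = 1/(w + (-1 + w*(-3))) = 1/(w + (-1 - 3*w)) = 1/(-1 - 2*w))
f(X(3, 0)) - (1*(19 + 0) - 1*(-502)) = 1/(-1 - 2*(-7)) - (1*(19 + 0) - 1*(-502)) = 1/(-1 + 14) - (1*19 + 502) = 1/13 - (19 + 502) = 1/13 - 1*521 = 1/13 - 521 = -6772/13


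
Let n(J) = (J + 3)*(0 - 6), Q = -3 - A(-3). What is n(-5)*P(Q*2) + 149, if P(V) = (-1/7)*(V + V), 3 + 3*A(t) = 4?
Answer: 1203/7 ≈ 171.86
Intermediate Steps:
A(t) = ⅓ (A(t) = -1 + (⅓)*4 = -1 + 4/3 = ⅓)
Q = -10/3 (Q = -3 - 1*⅓ = -3 - ⅓ = -10/3 ≈ -3.3333)
n(J) = -18 - 6*J (n(J) = (3 + J)*(-6) = -18 - 6*J)
P(V) = -2*V/7 (P(V) = (-1*⅐)*(2*V) = -2*V/7)
n(-5)*P(Q*2) + 149 = (-18 - 6*(-5))*(-(-20)*2/21) + 149 = (-18 + 30)*(-2/7*(-20/3)) + 149 = 12*(40/21) + 149 = 160/7 + 149 = 1203/7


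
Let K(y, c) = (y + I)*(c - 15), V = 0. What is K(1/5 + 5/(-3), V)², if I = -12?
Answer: 40804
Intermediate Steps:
K(y, c) = (-15 + c)*(-12 + y) (K(y, c) = (y - 12)*(c - 15) = (-12 + y)*(-15 + c) = (-15 + c)*(-12 + y))
K(1/5 + 5/(-3), V)² = (180 - 15*(1/5 + 5/(-3)) - 12*0 + 0*(1/5 + 5/(-3)))² = (180 - 15*(1*(⅕) + 5*(-⅓)) + 0 + 0*(1*(⅕) + 5*(-⅓)))² = (180 - 15*(⅕ - 5/3) + 0 + 0*(⅕ - 5/3))² = (180 - 15*(-22/15) + 0 + 0*(-22/15))² = (180 + 22 + 0 + 0)² = 202² = 40804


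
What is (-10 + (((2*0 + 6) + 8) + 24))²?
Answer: 784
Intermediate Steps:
(-10 + (((2*0 + 6) + 8) + 24))² = (-10 + (((0 + 6) + 8) + 24))² = (-10 + ((6 + 8) + 24))² = (-10 + (14 + 24))² = (-10 + 38)² = 28² = 784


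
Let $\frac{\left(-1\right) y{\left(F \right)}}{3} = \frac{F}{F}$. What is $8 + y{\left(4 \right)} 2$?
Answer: $2$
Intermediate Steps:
$y{\left(F \right)} = -3$ ($y{\left(F \right)} = - 3 \frac{F}{F} = \left(-3\right) 1 = -3$)
$8 + y{\left(4 \right)} 2 = 8 - 6 = 2$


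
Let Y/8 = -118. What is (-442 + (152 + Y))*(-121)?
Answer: 149314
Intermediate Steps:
Y = -944 (Y = 8*(-118) = -944)
(-442 + (152 + Y))*(-121) = (-442 + (152 - 944))*(-121) = (-442 - 792)*(-121) = -1234*(-121) = 149314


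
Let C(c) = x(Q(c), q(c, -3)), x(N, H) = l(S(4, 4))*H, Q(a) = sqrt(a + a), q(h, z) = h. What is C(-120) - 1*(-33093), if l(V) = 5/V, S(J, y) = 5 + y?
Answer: 99079/3 ≈ 33026.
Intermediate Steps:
Q(a) = sqrt(2)*sqrt(a) (Q(a) = sqrt(2*a) = sqrt(2)*sqrt(a))
x(N, H) = 5*H/9 (x(N, H) = (5/(5 + 4))*H = (5/9)*H = (5*(1/9))*H = 5*H/9)
C(c) = 5*c/9
C(-120) - 1*(-33093) = (5/9)*(-120) - 1*(-33093) = -200/3 + 33093 = 99079/3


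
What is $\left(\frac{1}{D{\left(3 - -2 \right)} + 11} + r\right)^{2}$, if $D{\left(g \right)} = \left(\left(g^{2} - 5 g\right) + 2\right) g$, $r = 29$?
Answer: $\frac{372100}{441} \approx 843.76$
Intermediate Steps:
$D{\left(g \right)} = g \left(2 + g^{2} - 5 g\right)$ ($D{\left(g \right)} = \left(2 + g^{2} - 5 g\right) g = g \left(2 + g^{2} - 5 g\right)$)
$\left(\frac{1}{D{\left(3 - -2 \right)} + 11} + r\right)^{2} = \left(\frac{1}{\left(3 - -2\right) \left(2 + \left(3 - -2\right)^{2} - 5 \left(3 - -2\right)\right) + 11} + 29\right)^{2} = \left(\frac{1}{\left(3 + 2\right) \left(2 + \left(3 + 2\right)^{2} - 5 \left(3 + 2\right)\right) + 11} + 29\right)^{2} = \left(\frac{1}{5 \left(2 + 5^{2} - 25\right) + 11} + 29\right)^{2} = \left(\frac{1}{5 \left(2 + 25 - 25\right) + 11} + 29\right)^{2} = \left(\frac{1}{5 \cdot 2 + 11} + 29\right)^{2} = \left(\frac{1}{10 + 11} + 29\right)^{2} = \left(\frac{1}{21} + 29\right)^{2} = \left(\frac{610}{21}\right)^{2} = \frac{372100}{441}$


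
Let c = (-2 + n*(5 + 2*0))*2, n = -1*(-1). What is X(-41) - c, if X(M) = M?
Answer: -47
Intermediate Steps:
n = 1
c = 6 (c = (-2 + 1*(5 + 2*0))*2 = (-2 + 1*(5 + 0))*2 = (-2 + 1*5)*2 = (-2 + 5)*2 = 3*2 = 6)
X(-41) - c = -41 - 1*6 = -41 - 6 = -47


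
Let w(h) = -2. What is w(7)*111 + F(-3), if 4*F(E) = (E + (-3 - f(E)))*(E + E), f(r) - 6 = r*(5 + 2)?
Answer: -471/2 ≈ -235.50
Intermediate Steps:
f(r) = 6 + 7*r (f(r) = 6 + r*(5 + 2) = 6 + r*7 = 6 + 7*r)
F(E) = E*(-9 - 6*E)/2 (F(E) = ((E + (-3 - (6 + 7*E)))*(E + E))/4 = ((E + (-3 + (-6 - 7*E)))*(2*E))/4 = ((E + (-9 - 7*E))*(2*E))/4 = ((-9 - 6*E)*(2*E))/4 = (2*E*(-9 - 6*E))/4 = E*(-9 - 6*E)/2)
w(7)*111 + F(-3) = -2*111 - 3/2*(-3)*(3 + 2*(-3)) = -222 - 3/2*(-3)*(3 - 6) = -222 - 3/2*(-3)*(-3) = -222 - 27/2 = -471/2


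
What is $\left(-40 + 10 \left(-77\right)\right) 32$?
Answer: $-25920$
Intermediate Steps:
$\left(-40 + 10 \left(-77\right)\right) 32 = \left(-40 - 770\right) 32 = \left(-810\right) 32 = -25920$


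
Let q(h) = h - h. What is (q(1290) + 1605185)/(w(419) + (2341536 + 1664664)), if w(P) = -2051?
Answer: 1605185/4004149 ≈ 0.40088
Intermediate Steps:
q(h) = 0
(q(1290) + 1605185)/(w(419) + (2341536 + 1664664)) = (0 + 1605185)/(-2051 + (2341536 + 1664664)) = 1605185/(-2051 + 4006200) = 1605185/4004149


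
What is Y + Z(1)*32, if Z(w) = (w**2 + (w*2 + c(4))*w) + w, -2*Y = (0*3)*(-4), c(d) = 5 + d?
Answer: 416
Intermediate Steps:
Y = 0 (Y = -0*3*(-4)/2 = -0*(-4) = -1/2*0 = 0)
Z(w) = w + w**2 + w*(9 + 2*w) (Z(w) = (w**2 + (w*2 + (5 + 4))*w) + w = (w**2 + (2*w + 9)*w) + w = (w**2 + (9 + 2*w)*w) + w = (w**2 + w*(9 + 2*w)) + w = w + w**2 + w*(9 + 2*w))
Y + Z(1)*32 = 0 + (1*(10 + 3*1))*32 = 0 + (1*(10 + 3))*32 = 0 + (1*13)*32 = 0 + 13*32 = 0 + 416 = 416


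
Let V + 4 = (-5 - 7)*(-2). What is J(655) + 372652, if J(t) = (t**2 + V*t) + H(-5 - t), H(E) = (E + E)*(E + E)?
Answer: 2557177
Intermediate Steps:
H(E) = 4*E**2 (H(E) = (2*E)*(2*E) = 4*E**2)
V = 20 (V = -4 + (-5 - 7)*(-2) = -4 - 12*(-2) = -4 + 24 = 20)
J(t) = t**2 + 4*(-5 - t)**2 + 20*t (J(t) = (t**2 + 20*t) + 4*(-5 - t)**2 = t**2 + 4*(-5 - t)**2 + 20*t)
J(655) + 372652 = (100 + 5*655**2 + 60*655) + 372652 = (100 + 5*429025 + 39300) + 372652 = (100 + 2145125 + 39300) + 372652 = 2184525 + 372652 = 2557177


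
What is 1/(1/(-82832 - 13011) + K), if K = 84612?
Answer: 95843/8109467915 ≈ 1.1819e-5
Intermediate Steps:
1/(1/(-82832 - 13011) + K) = 1/(1/(-82832 - 13011) + 84612) = 1/(1/(-95843) + 84612) = 1/(-1/95843 + 84612) = 1/(8109467915/95843) = 95843/8109467915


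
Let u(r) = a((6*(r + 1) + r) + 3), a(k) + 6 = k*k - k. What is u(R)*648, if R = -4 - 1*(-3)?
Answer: -2592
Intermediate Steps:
a(k) = -6 + k² - k (a(k) = -6 + (k*k - k) = -6 + (k² - k) = -6 + k² - k)
R = -1 (R = -4 + 3 = -1)
u(r) = -15 + (9 + 7*r)² - 7*r (u(r) = -6 + ((6*(r + 1) + r) + 3)² - ((6*(r + 1) + r) + 3) = -6 + ((6*(1 + r) + r) + 3)² - ((6*(1 + r) + r) + 3) = -6 + (((6 + 6*r) + r) + 3)² - (((6 + 6*r) + r) + 3) = -6 + ((6 + 7*r) + 3)² - ((6 + 7*r) + 3) = -6 + (9 + 7*r)² - (9 + 7*r) = -6 + (9 + 7*r)² + (-9 - 7*r) = -15 + (9 + 7*r)² - 7*r)
u(R)*648 = (66 + 49*(-1)² + 119*(-1))*648 = (66 + 49*1 - 119)*648 = (66 + 49 - 119)*648 = -4*648 = -2592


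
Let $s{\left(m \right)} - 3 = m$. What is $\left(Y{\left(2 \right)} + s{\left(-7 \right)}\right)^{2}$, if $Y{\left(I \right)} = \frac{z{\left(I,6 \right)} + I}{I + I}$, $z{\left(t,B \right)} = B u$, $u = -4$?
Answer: $\frac{361}{4} \approx 90.25$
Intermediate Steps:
$z{\left(t,B \right)} = - 4 B$ ($z{\left(t,B \right)} = B \left(-4\right) = - 4 B$)
$s{\left(m \right)} = 3 + m$
$Y{\left(I \right)} = \frac{-24 + I}{2 I}$ ($Y{\left(I \right)} = \frac{\left(-4\right) 6 + I}{I + I} = \frac{-24 + I}{2 I}$)
$\left(Y{\left(2 \right)} + s{\left(-7 \right)}\right)^{2} = \left(\frac{-24 + 2}{2 \cdot 2} + \left(3 - 7\right)\right)^{2} = \left(\frac{1}{2} \cdot \frac{1}{2} \left(-22\right) - 4\right)^{2} = \left(- \frac{11}{2} - 4\right)^{2} = \left(- \frac{19}{2}\right)^{2} = \frac{361}{4}$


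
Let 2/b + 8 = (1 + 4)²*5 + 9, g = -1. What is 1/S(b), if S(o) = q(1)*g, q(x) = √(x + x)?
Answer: -√2/2 ≈ -0.70711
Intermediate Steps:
q(x) = √2*√x (q(x) = √(2*x) = √2*√x)
b = 1/63 (b = 2/(-8 + ((1 + 4)²*5 + 9)) = 2/(-8 + (5²*5 + 9)) = 2/(-8 + (25*5 + 9)) = 2/(-8 + (125 + 9)) = 2/(-8 + 134) = 2/126 = 2*(1/126) = 1/63 ≈ 0.015873)
S(o) = -√2 (S(o) = (√2*√1)*(-1) = (√2*1)*(-1) = √2*(-1) = -√2)
1/S(b) = 1/(-√2) = -√2/2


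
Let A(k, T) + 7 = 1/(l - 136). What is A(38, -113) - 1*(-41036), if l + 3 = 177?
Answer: 1559103/38 ≈ 41029.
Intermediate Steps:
l = 174 (l = -3 + 177 = 174)
A(k, T) = -265/38 (A(k, T) = -7 + 1/(174 - 136) = -7 + 1/38 = -265/38)
A(38, -113) - 1*(-41036) = -265/38 - 1*(-41036) = -265/38 + 41036 = 1559103/38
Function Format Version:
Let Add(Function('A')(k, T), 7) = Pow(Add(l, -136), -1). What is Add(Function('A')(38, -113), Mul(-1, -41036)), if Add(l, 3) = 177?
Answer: Rational(1559103, 38) ≈ 41029.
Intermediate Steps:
l = 174 (l = Add(-3, 177) = 174)
Function('A')(k, T) = Rational(-265, 38) (Function('A')(k, T) = Add(-7, Pow(Add(174, -136), -1)) = Add(-7, Pow(38, -1)) = Add(-7, Rational(1, 38)) = Rational(-265, 38))
Add(Function('A')(38, -113), Mul(-1, -41036)) = Add(Rational(-265, 38), Mul(-1, -41036)) = Add(Rational(-265, 38), 41036) = Rational(1559103, 38)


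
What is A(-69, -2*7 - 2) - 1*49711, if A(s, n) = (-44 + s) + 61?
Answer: -49763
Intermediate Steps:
A(s, n) = 17 + s
A(-69, -2*7 - 2) - 1*49711 = (17 - 69) - 1*49711 = -52 - 49711 = -49763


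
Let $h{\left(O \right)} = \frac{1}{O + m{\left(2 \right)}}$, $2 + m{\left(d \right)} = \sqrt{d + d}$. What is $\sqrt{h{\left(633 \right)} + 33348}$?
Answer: $\frac{\sqrt{13362177405}}{633} \approx 182.61$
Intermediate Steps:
$m{\left(d \right)} = -2 + \sqrt{2} \sqrt{d}$ ($m{\left(d \right)} = -2 + \sqrt{d + d} = -2 + \sqrt{2 d} = -2 + \sqrt{2} \sqrt{d}$)
$h{\left(O \right)} = \frac{1}{O}$ ($h{\left(O \right)} = \frac{1}{O - \left(2 - \sqrt{2} \sqrt{2}\right)} = \frac{1}{O + \left(-2 + 2\right)} = \frac{1}{O + 0} = \frac{1}{O}$)
$\sqrt{h{\left(633 \right)} + 33348} = \sqrt{\frac{1}{633} + 33348} = \sqrt{\frac{21109285}{633}} = \frac{\sqrt{13362177405}}{633}$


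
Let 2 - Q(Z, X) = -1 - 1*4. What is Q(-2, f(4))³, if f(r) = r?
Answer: 343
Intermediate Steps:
Q(Z, X) = 7 (Q(Z, X) = 2 - (-1 - 1*4) = 2 - (-1 - 4) = 2 - 1*(-5) = 2 + 5 = 7)
Q(-2, f(4))³ = 7³ = 343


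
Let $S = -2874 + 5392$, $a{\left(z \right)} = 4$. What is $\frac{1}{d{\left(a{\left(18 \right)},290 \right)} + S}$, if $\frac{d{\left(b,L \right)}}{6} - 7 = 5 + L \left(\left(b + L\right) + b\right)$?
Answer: $\frac{1}{521110} \approx 1.919 \cdot 10^{-6}$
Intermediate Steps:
$S = 2518$
$d{\left(b,L \right)} = 72 + 6 L \left(L + 2 b\right)$ ($d{\left(b,L \right)} = 42 + 6 \left(5 + L \left(\left(b + L\right) + b\right)\right) = 42 + 6 \left(5 + L \left(\left(L + b\right) + b\right)\right) = 42 + 6 \left(5 + L \left(L + 2 b\right)\right) = 42 + \left(30 + 6 L \left(L + 2 b\right)\right) = 72 + 6 L \left(L + 2 b\right)$)
$\frac{1}{d{\left(a{\left(18 \right)},290 \right)} + S} = \frac{1}{\left(72 + 6 \cdot 290^{2} + 12 \cdot 290 \cdot 4\right) + 2518} = \frac{1}{\left(72 + 6 \cdot 84100 + 13920\right) + 2518} = \frac{1}{\left(72 + 504600 + 13920\right) + 2518} = \frac{1}{518592 + 2518} = \frac{1}{521110}$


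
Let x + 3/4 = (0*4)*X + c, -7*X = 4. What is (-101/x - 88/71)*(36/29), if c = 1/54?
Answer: 27630576/162661 ≈ 169.87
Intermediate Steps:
X = -4/7 (X = -⅐*4 = -4/7 ≈ -0.57143)
c = 1/54 ≈ 0.018519
x = -79/108 (x = -¾ + ((0*4)*(-4/7) + 1/54) = -¾ + (0*(-4/7) + 1/54) = -¾ + (0 + 1/54) = -¾ + 1/54 = -79/108 ≈ -0.73148)
(-101/x - 88/71)*(36/29) = (-101/(-79/108) - 88/71)*(36/29) = (-101*(-108/79) - 88*1/71)*(36*(1/29)) = (10908/79 - 88/71)*(36/29) = (767516/5609)*(36/29) = 27630576/162661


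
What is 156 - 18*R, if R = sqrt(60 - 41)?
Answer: 156 - 18*sqrt(19) ≈ 77.540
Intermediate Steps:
R = sqrt(19) ≈ 4.3589
156 - 18*R = 156 - 18*sqrt(19)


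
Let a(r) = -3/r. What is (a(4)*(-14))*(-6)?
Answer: -63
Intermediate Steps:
(a(4)*(-14))*(-6) = (-3/4*(-14))*(-6) = (-3*¼*(-14))*(-6) = -¾*(-14)*(-6) = (21/2)*(-6) = -63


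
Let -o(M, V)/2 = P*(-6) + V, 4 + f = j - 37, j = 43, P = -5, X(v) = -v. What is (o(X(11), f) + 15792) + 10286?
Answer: 26014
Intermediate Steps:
f = 2 (f = -4 + (43 - 37) = -4 + 6 = 2)
o(M, V) = -60 - 2*V (o(M, V) = -2*(-5*(-6) + V) = -2*(30 + V) = -60 - 2*V)
(o(X(11), f) + 15792) + 10286 = ((-60 - 2*2) + 15792) + 10286 = ((-60 - 4) + 15792) + 10286 = (-64 + 15792) + 10286 = 15728 + 10286 = 26014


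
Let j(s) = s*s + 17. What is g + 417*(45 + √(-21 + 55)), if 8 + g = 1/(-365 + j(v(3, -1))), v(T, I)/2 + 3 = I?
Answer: 5326987/284 + 417*√34 ≈ 21189.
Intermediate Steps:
v(T, I) = -6 + 2*I
j(s) = 17 + s² (j(s) = s² + 17 = 17 + s²)
g = -2273/284 (g = -8 + 1/(-365 + (17 + (-6 + 2*(-1))²)) = -8 + 1/(-365 + (17 + (-6 - 2)²)) = -8 + 1/(-365 + (17 + (-8)²)) = -8 + 1/(-365 + (17 + 64)) = -8 + 1/(-365 + 81) = -8 + 1/(-284) = -8 - 1/284 = -2273/284 ≈ -8.0035)
g + 417*(45 + √(-21 + 55)) = -2273/284 + 417*(45 + √(-21 + 55)) = -2273/284 + 417*(45 + √34) = -2273/284 + (18765 + 417*√34) = 5326987/284 + 417*√34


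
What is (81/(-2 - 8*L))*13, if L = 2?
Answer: -117/2 ≈ -58.500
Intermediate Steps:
(81/(-2 - 8*L))*13 = (81/(-2 - 8*2))*13 = (81/(-2 - 16))*13 = (81/(-18))*13 = -1/18*81*13 = -9/2*13 = -117/2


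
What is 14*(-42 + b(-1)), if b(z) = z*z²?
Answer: -602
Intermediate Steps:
b(z) = z³
14*(-42 + b(-1)) = 14*(-42 + (-1)³) = 14*(-42 - 1) = 14*(-43) = -602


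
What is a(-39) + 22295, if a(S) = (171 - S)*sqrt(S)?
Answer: 22295 + 210*I*sqrt(39) ≈ 22295.0 + 1311.4*I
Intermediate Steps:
a(S) = sqrt(S)*(171 - S)
a(-39) + 22295 = sqrt(-39)*(171 - 1*(-39)) + 22295 = (I*sqrt(39))*(171 + 39) + 22295 = (I*sqrt(39))*210 + 22295 = 210*I*sqrt(39) + 22295 = 22295 + 210*I*sqrt(39)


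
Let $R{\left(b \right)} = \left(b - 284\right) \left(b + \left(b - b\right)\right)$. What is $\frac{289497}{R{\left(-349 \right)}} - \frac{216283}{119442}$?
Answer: $- \frac{4400830279}{8795589438} \approx -0.50035$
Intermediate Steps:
$R{\left(b \right)} = b \left(-284 + b\right)$ ($R{\left(b \right)} = \left(-284 + b\right) \left(b + 0\right) = \left(-284 + b\right) b = b \left(-284 + b\right)$)
$\frac{289497}{R{\left(-349 \right)}} - \frac{216283}{119442} = \frac{289497}{\left(-349\right) \left(-284 - 349\right)} - \frac{216283}{119442} = \frac{289497}{\left(-349\right) \left(-633\right)} - \frac{216283}{119442} = \frac{289497}{220917} - \frac{216283}{119442} = 289497 \cdot \frac{1}{220917} - \frac{216283}{119442} = \frac{96499}{73639} - \frac{216283}{119442} = - \frac{4400830279}{8795589438}$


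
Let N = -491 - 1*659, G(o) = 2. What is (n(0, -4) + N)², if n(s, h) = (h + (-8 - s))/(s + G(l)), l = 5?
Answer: 1336336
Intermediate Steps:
n(s, h) = (-8 + h - s)/(2 + s) (n(s, h) = (h + (-8 - s))/(s + 2) = (-8 + h - s)/(2 + s))
N = -1150 (N = -491 - 659 = -1150)
(n(0, -4) + N)² = ((-8 - 4 - 1*0)/(2 + 0) - 1150)² = ((-8 - 4 + 0)/2 - 1150)² = ((½)*(-12) - 1150)² = (-6 - 1150)² = (-1156)² = 1336336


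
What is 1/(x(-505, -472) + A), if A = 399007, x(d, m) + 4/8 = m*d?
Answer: 2/1274733 ≈ 1.5690e-6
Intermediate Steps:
x(d, m) = -½ + d*m (x(d, m) = -½ + m*d = -½ + d*m)
1/(x(-505, -472) + A) = 1/((-½ - 505*(-472)) + 399007) = 1/((-½ + 238360) + 399007) = 1/(476719/2 + 399007) = 1/(1274733/2) = 2/1274733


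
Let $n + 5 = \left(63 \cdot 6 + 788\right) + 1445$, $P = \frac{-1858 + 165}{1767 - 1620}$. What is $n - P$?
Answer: $\frac{384775}{147} \approx 2617.5$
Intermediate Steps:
$P = - \frac{1693}{147} \approx -11.517$
$n = 2606$ ($n = -5 + \left(\left(63 \cdot 6 + 788\right) + 1445\right) = -5 + \left(\left(378 + 788\right) + 1445\right) = -5 + \left(1166 + 1445\right) = -5 + 2611 = 2606$)
$n - P = 2606 - - \frac{1693}{147} = 2606 + \frac{1693}{147} = \frac{384775}{147}$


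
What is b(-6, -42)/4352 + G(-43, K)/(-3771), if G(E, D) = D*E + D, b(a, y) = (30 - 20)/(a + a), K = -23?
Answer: -2804783/10940928 ≈ -0.25636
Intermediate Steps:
b(a, y) = 5/a (b(a, y) = 10/((2*a)) = 10*(1/(2*a)) = 5/a)
G(E, D) = D + D*E
b(-6, -42)/4352 + G(-43, K)/(-3771) = (5/(-6))/4352 - 23*(1 - 43)/(-3771) = (5*(-⅙))*(1/4352) - 23*(-42)*(-1/3771) = -⅚*1/4352 + 966*(-1/3771) = -5/26112 - 322/1257 = -2804783/10940928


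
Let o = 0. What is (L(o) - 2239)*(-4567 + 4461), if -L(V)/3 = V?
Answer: 237334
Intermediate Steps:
L(V) = -3*V
(L(o) - 2239)*(-4567 + 4461) = (-3*0 - 2239)*(-4567 + 4461) = (0 - 2239)*(-106) = -2239*(-106) = 237334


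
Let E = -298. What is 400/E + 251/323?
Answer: -27201/48127 ≈ -0.56519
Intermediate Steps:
400/E + 251/323 = 400/(-298) + 251/323 = 400*(-1/298) + 251*(1/323) = -200/149 + 251/323 = -27201/48127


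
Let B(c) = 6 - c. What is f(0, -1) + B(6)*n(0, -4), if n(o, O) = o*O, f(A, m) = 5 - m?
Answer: 6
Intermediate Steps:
n(o, O) = O*o
f(0, -1) + B(6)*n(0, -4) = (5 - 1*(-1)) + (6 - 1*6)*(-4*0) = (5 + 1) + (6 - 6)*0 = 6 + 0*0 = 6 + 0 = 6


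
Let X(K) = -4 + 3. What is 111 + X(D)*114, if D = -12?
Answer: -3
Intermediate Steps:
X(K) = -1
111 + X(D)*114 = 111 - 1*114 = 111 - 114 = -3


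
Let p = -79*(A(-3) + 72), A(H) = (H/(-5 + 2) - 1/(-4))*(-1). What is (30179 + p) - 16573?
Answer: 32067/4 ≈ 8016.8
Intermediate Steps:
A(H) = -¼ + H/3 (A(H) = (H/(-3) - 1*(-¼))*(-1) = (H*(-⅓) + ¼)*(-1) = (-H/3 + ¼)*(-1) = (¼ - H/3)*(-1) = -¼ + H/3)
p = -22357/4 (p = -79*((-¼ + (⅓)*(-3)) + 72) = -79*((-¼ - 1) + 72) = -79*(-5/4 + 72) = -79*283/4 = -22357/4 ≈ -5589.3)
(30179 + p) - 16573 = (30179 - 22357/4) - 16573 = 98359/4 - 16573 = 32067/4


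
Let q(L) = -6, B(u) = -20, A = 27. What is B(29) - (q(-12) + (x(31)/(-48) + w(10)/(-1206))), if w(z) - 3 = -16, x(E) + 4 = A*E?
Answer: 32257/9648 ≈ 3.3434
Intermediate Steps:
x(E) = -4 + 27*E
w(z) = -13 (w(z) = 3 - 16 = -13)
B(29) - (q(-12) + (x(31)/(-48) + w(10)/(-1206))) = -20 - (-6 + ((-4 + 27*31)/(-48) - 13/(-1206))) = -20 - (-6 + ((-4 + 837)*(-1/48) - 13*(-1/1206))) = -20 - (-6 + (833*(-1/48) + 13/1206)) = -20 - (-6 + (-833/48 + 13/1206)) = -20 - (-6 - 167329/9648) = -20 - 1*(-225217/9648) = -20 + 225217/9648 = 32257/9648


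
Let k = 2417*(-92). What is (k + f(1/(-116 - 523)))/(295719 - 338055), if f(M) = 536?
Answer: 55457/10584 ≈ 5.2397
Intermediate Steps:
k = -222364
(k + f(1/(-116 - 523)))/(295719 - 338055) = (-222364 + 536)/(295719 - 338055) = -221828/(-42336) = -221828*(-1/42336) = 55457/10584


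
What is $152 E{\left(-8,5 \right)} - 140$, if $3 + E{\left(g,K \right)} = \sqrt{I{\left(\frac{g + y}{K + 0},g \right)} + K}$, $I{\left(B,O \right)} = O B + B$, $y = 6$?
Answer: $-596 + \frac{152 \sqrt{195}}{5} \approx -171.49$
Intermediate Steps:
$I{\left(B,O \right)} = B + B O$ ($I{\left(B,O \right)} = B O + B = B + B O$)
$E{\left(g,K \right)} = -3 + \sqrt{K + \frac{\left(1 + g\right) \left(6 + g\right)}{K}}$ ($E{\left(g,K \right)} = -3 + \sqrt{\frac{g + 6}{K + 0} \left(1 + g\right) + K} = -3 + \sqrt{\frac{6 + g}{K} \left(1 + g\right) + K} = -3 + \sqrt{\frac{\left(1 + g\right) \left(6 + g\right)}{K} + K} = -3 + \sqrt{K + \frac{\left(1 + g\right) \left(6 + g\right)}{K}}$)
$152 E{\left(-8,5 \right)} - 140 = 152 \left(-3 + \sqrt{\frac{5^{2} + \left(1 - 8\right) \left(6 - 8\right)}{5}}\right) - 140 = 152 \left(-3 + \sqrt{\frac{25 - -14}{5}}\right) - 140 = 152 \left(-3 + \sqrt{\frac{25 + 14}{5}}\right) - 140 = 152 \left(-3 + \sqrt{\frac{1}{5} \cdot 39}\right) - 140 = 152 \left(-3 + \sqrt{\frac{39}{5}}\right) - 140 = 152 \left(-3 + \frac{\sqrt{195}}{5}\right) - 140 = \left(-456 + \frac{152 \sqrt{195}}{5}\right) - 140 = -596 + \frac{152 \sqrt{195}}{5}$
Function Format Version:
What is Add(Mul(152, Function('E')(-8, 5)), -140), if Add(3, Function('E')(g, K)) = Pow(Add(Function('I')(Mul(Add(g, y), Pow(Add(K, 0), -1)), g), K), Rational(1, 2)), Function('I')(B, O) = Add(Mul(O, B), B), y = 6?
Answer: Add(-596, Mul(Rational(152, 5), Pow(195, Rational(1, 2)))) ≈ -171.49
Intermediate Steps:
Function('I')(B, O) = Add(B, Mul(B, O)) (Function('I')(B, O) = Add(Mul(B, O), B) = Add(B, Mul(B, O)))
Function('E')(g, K) = Add(-3, Pow(Add(K, Mul(Pow(K, -1), Add(1, g), Add(6, g))), Rational(1, 2))) (Function('E')(g, K) = Add(-3, Pow(Add(Mul(Mul(Add(g, 6), Pow(Add(K, 0), -1)), Add(1, g)), K), Rational(1, 2))) = Add(-3, Pow(Add(Mul(Mul(Add(6, g), Pow(K, -1)), Add(1, g)), K), Rational(1, 2))) = Add(-3, Pow(Add(Mul(Mul(Pow(K, -1), Add(6, g)), Add(1, g)), K), Rational(1, 2))) = Add(-3, Pow(Add(Mul(Pow(K, -1), Add(1, g), Add(6, g)), K), Rational(1, 2))) = Add(-3, Pow(Add(K, Mul(Pow(K, -1), Add(1, g), Add(6, g))), Rational(1, 2))))
Add(Mul(152, Function('E')(-8, 5)), -140) = Add(Mul(152, Add(-3, Pow(Mul(Pow(5, -1), Add(Pow(5, 2), Mul(Add(1, -8), Add(6, -8)))), Rational(1, 2)))), -140) = Add(Mul(152, Add(-3, Pow(Mul(Rational(1, 5), Add(25, Mul(-7, -2))), Rational(1, 2)))), -140) = Add(Mul(152, Add(-3, Pow(Mul(Rational(1, 5), Add(25, 14)), Rational(1, 2)))), -140) = Add(Mul(152, Add(-3, Pow(Mul(Rational(1, 5), 39), Rational(1, 2)))), -140) = Add(Mul(152, Add(-3, Pow(Rational(39, 5), Rational(1, 2)))), -140) = Add(Mul(152, Add(-3, Mul(Rational(1, 5), Pow(195, Rational(1, 2))))), -140) = Add(Add(-456, Mul(Rational(152, 5), Pow(195, Rational(1, 2)))), -140) = Add(-596, Mul(Rational(152, 5), Pow(195, Rational(1, 2))))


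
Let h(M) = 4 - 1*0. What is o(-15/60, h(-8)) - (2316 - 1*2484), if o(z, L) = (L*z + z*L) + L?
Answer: 170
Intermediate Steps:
h(M) = 4 (h(M) = 4 + 0 = 4)
o(z, L) = L + 2*L*z (o(z, L) = (L*z + L*z) + L = 2*L*z + L = L + 2*L*z)
o(-15/60, h(-8)) - (2316 - 1*2484) = 4*(1 + 2*(-15/60)) - (2316 - 1*2484) = 4*(1 + 2*(-15*1/60)) - (2316 - 2484) = 4*(1 + 2*(-¼)) - 1*(-168) = 4*(1 - ½) + 168 = 4*(½) + 168 = 2 + 168 = 170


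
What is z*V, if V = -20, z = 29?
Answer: -580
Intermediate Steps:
z*V = 29*(-20) = -580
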